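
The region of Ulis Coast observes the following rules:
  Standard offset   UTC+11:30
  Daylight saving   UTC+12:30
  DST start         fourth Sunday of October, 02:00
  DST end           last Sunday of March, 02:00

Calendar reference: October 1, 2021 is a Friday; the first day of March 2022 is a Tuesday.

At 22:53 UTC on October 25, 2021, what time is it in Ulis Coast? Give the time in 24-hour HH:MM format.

1 October 2021 is a Friday, so the first Sunday is October 3 and the fourth is October 24.
1 March 2022 is a Tuesday, so Sundays fall on 6, 13, 20, 27; the last is March 27.
At the standard offset (UTC+11:30), 22:53 UTC + 11h30m = 10:23 Ulis Coast standard time (rolling into the next day, 26 October 2021).
The standard-time date in Ulis Coast, October 26, 2021, lies within the daylight-saving period (24 October 2021 – 27 March 2022), so Ulis Coast is on daylight time, UTC+12:30.
22:53 UTC + 12h30m = 11:23 local (rolling into the next day, 26 October 2021).

11:23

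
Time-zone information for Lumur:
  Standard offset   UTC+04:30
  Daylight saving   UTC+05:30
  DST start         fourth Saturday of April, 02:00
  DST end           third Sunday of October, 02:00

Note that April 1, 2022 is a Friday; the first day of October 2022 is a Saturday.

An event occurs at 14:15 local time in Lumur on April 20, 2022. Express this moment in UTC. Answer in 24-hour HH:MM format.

09:45

1 April 2022 is a Friday, so the first Saturday is April 2 and the fourth is April 23.
1 October 2022 is a Saturday, so the first Sunday is October 2 and the third is October 16.
Daylight saving runs 23 April – 16 October; April 20, 2022 is outside that window, so Lumur is on standard time at UTC+04:30.
14:15 local − 4h30m = 09:45 UTC.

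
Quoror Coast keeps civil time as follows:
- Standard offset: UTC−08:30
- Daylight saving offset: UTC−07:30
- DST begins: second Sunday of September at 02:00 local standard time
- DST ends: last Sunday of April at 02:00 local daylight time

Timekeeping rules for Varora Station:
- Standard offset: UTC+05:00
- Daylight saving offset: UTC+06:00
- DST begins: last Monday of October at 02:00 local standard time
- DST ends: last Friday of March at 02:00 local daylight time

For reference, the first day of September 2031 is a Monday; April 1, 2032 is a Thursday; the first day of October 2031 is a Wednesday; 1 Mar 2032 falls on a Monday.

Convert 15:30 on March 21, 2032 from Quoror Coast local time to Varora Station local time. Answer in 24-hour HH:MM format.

05:00

1 September 2031 is a Monday, so the first Sunday is September 7 and the second is September 14.
1 April 2032 is a Thursday, so Sundays fall on 4, 11, 18, 25; the last is April 25.
March 21, 2032 falls between 14 September 2031 and 25 April 2032, so daylight saving is in effect and Quoror Coast is at UTC−07:30.
15:30 Quoror Coast + 7h30m = 23:00 UTC.
1 October 2031 is a Wednesday, so Mondays fall on 6, 13, 20, 27; the last is October 27.
1 March 2032 is a Monday, so Fridays fall on 5, 12, 19, 26; the last is March 26.
At the standard offset (UTC+05:00), 23:00 UTC + 5h = 04:00 Varora Station standard time (rolling into the next day, 22 March 2032).
The standard-time date in Varora Station, March 22, 2032, falls between 27 October 2031 and 26 March 2032, so daylight saving is in effect and Varora Station is at UTC+06:00.
23:00 UTC + 6h = 05:00 Varora Station (rolling into the next day, 22 March 2032).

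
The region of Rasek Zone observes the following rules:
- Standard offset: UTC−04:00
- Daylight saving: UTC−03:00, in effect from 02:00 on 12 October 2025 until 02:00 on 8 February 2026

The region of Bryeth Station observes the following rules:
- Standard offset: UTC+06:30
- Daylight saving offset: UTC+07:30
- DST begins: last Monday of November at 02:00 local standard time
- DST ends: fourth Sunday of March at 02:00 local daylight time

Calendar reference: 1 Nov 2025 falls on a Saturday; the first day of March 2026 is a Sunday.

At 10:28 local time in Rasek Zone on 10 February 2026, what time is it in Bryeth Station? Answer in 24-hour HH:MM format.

Daylight saving runs 12 October 2025 – 8 February 2026; 10 February 2026 is outside that window, so Rasek Zone is on standard time at UTC−04:00.
10:28 Rasek Zone + 4h = 14:28 UTC.
1 November 2025 is a Saturday, so Mondays fall on 3, 10, 17, 24; the last is November 24.
1 March 2026 is a Sunday, so the first Sunday is March 1 and the fourth is March 22.
At the standard offset (UTC+06:30), 14:28 UTC + 6h30m = 20:58 Bryeth Station standard time.
The standard-time date in Bryeth Station, 10 February 2026, lies within the daylight-saving period (24 November 2025 – 22 March 2026), so Bryeth Station is on daylight time, UTC+07:30.
14:28 UTC + 7h30m = 21:58 Bryeth Station.

21:58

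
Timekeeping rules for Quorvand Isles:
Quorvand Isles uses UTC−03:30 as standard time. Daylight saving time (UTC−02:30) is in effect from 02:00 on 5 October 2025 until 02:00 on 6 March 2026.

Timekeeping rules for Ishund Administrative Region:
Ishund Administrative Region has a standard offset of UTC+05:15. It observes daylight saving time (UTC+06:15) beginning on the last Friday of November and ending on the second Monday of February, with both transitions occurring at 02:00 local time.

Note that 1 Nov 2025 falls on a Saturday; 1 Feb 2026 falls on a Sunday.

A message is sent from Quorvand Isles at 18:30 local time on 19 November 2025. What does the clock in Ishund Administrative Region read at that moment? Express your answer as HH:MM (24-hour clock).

02:15

19 November 2025 lies within the daylight-saving period (5 October 2025 – 6 March 2026), so Quorvand Isles is on daylight time, UTC−02:30.
18:30 Quorvand Isles + 2h30m = 21:00 UTC.
1 November 2025 is a Saturday, so Fridays fall on 7, 14, 21, 28; the last is November 28.
1 February 2026 is a Sunday, so the first Monday is February 2 and the second is February 9.
At the standard offset (UTC+05:15), 21:00 UTC + 5h15m = 02:15 Ishund Administrative Region standard time (rolling into the next day, 20 November 2025).
Daylight saving runs 28 November 2025 – 9 February 2026; the standard-time date in Ishund Administrative Region, 20 November 2025, is outside that window, so Ishund Administrative Region is on standard time at UTC+05:15.
21:00 UTC + 5h15m = 02:15 Ishund Administrative Region (rolling into the next day, 20 November 2025).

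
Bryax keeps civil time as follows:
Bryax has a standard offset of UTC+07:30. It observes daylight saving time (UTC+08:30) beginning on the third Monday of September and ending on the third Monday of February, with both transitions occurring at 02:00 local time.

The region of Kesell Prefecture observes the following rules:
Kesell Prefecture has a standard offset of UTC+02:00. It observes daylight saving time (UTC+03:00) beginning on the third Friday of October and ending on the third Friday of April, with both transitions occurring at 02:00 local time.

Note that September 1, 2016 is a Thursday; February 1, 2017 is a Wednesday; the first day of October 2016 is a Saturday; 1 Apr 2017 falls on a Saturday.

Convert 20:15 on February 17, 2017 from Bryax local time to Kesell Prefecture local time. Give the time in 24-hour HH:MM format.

1 September 2016 is a Thursday, so the first Monday is September 5 and the third is September 19.
1 February 2017 is a Wednesday, so the first Monday is February 6 and the third is February 20.
February 17, 2017 lies within the daylight-saving period (19 September 2016 – 20 February 2017), so Bryax is on daylight time, UTC+08:30.
20:15 Bryax − 8h30m = 11:45 UTC.
1 October 2016 is a Saturday, so the first Friday is October 7 and the third is October 21.
1 April 2017 is a Saturday, so the first Friday is April 7 and the third is April 21.
At the standard offset (UTC+02:00), 11:45 UTC + 2h = 13:45 Kesell Prefecture standard time.
The standard-time date in Kesell Prefecture, February 17, 2017, lies within the daylight-saving period (21 October 2016 – 21 April 2017), so Kesell Prefecture is on daylight time, UTC+03:00.
11:45 UTC + 3h = 14:45 Kesell Prefecture.

14:45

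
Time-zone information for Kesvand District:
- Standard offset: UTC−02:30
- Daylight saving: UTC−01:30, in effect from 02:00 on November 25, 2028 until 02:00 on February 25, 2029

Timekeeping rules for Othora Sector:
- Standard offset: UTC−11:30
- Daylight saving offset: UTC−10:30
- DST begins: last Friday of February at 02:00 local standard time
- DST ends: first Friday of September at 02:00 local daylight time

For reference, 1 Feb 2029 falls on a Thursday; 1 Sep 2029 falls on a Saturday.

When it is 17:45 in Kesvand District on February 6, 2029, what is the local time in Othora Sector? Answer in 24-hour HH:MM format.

07:45

February 6, 2029 falls between 25 November 2028 and 25 February 2029, so daylight saving is in effect and Kesvand District is at UTC−01:30.
17:45 Kesvand District + 1h30m = 19:15 UTC.
1 February 2029 is a Thursday, so Fridays fall on 2, 9, 16, 23; the last is February 23.
1 September 2029 is a Saturday, so the first Friday is September 7.
At the standard offset (UTC−11:30), 19:15 UTC − 11h30m = 07:45 Othora Sector standard time.
The standard-time date in Othora Sector, February 6, 2029, does not fall between 23 February and 7 September, so daylight saving is not in effect and Othora Sector is at UTC−11:30.
19:15 UTC − 11h30m = 07:45 Othora Sector.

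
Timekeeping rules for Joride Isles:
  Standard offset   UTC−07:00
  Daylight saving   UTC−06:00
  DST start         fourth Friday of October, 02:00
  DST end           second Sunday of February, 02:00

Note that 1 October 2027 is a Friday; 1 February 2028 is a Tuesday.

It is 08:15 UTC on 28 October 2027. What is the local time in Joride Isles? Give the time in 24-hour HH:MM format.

1 October 2027 is a Friday, so the first Friday is October 1 and the fourth is October 22.
1 February 2028 is a Tuesday, so the first Sunday is February 6 and the second is February 13.
At the standard offset (UTC−07:00), 08:15 UTC − 7h = 01:15 Joride Isles standard time.
The standard-time date in Joride Isles, 28 October 2027, lies within the daylight-saving period (22 October 2027 – 13 February 2028), so Joride Isles is on daylight time, UTC−06:00.
08:15 UTC − 6h = 02:15 local.

02:15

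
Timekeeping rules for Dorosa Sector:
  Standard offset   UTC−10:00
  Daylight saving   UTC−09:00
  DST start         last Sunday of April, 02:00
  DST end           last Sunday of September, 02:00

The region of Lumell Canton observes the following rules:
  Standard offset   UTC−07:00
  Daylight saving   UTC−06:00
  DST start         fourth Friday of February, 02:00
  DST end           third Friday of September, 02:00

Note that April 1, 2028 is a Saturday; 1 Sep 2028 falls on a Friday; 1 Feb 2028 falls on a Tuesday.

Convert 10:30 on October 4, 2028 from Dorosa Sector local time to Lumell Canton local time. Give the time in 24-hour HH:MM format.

1 April 2028 is a Saturday, so Sundays fall on 2, 9, 16, 23, 30; the last is April 30.
1 September 2028 is a Friday, so Sundays fall on 3, 10, 17, 24; the last is September 24.
Daylight saving runs 30 April – 24 September; October 4, 2028 is outside that window, so Dorosa Sector is on standard time at UTC−10:00.
10:30 Dorosa Sector + 10h = 20:30 UTC.
1 February 2028 is a Tuesday, so the first Friday is February 4 and the fourth is February 25.
1 September 2028 is a Friday, so the first Friday is September 1 and the third is September 15.
At the standard offset (UTC−07:00), 20:30 UTC − 7h = 13:30 Lumell Canton standard time.
The standard-time date in Lumell Canton, October 4, 2028, is outside the daylight-saving period (25 February – 15 September), so Lumell Canton is on standard time, UTC−07:00.
20:30 UTC − 7h = 13:30 Lumell Canton.

13:30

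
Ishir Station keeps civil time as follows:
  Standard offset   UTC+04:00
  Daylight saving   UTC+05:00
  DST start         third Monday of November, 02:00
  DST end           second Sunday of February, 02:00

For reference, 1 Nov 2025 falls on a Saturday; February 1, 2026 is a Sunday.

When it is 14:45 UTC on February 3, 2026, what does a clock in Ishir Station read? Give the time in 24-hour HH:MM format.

1 November 2025 is a Saturday, so the first Monday is November 3 and the third is November 17.
1 February 2026 is a Sunday, so the first Sunday is February 1 and the second is February 8.
At the standard offset (UTC+04:00), 14:45 UTC + 4h = 18:45 Ishir Station standard time.
Daylight saving runs 17 November 2025 – 8 February 2026; the standard-time date in Ishir Station, February 3, 2026, is inside that window, so Ishir Station is at UTC+05:00.
14:45 UTC + 5h = 19:45 local.

19:45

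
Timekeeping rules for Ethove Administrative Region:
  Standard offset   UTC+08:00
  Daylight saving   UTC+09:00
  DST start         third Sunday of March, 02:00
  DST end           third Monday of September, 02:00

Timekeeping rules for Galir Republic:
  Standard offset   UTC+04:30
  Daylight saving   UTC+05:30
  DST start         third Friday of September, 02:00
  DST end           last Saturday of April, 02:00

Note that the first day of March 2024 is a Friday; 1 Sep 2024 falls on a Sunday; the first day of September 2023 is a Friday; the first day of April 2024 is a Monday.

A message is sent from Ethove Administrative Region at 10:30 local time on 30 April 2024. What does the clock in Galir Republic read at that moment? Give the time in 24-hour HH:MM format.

06:00

1 March 2024 is a Friday, so the first Sunday is March 3 and the third is March 17.
1 September 2024 is a Sunday, so the first Monday is September 2 and the third is September 16.
30 April 2024 lies within the daylight-saving period (17 March – 16 September), so Ethove Administrative Region is on daylight time, UTC+09:00.
10:30 Ethove Administrative Region − 9h = 01:30 UTC.
1 September 2023 is a Friday, so the first Friday is September 1 and the third is September 15.
1 April 2024 is a Monday, so Saturdays fall on 6, 13, 20, 27; the last is April 27.
At the standard offset (UTC+04:30), 01:30 UTC + 4h30m = 06:00 Galir Republic standard time.
The standard-time date in Galir Republic, 30 April 2024, does not fall between 15 September 2023 and 27 April 2024, so daylight saving is not in effect and Galir Republic is at UTC+04:30.
01:30 UTC + 4h30m = 06:00 Galir Republic.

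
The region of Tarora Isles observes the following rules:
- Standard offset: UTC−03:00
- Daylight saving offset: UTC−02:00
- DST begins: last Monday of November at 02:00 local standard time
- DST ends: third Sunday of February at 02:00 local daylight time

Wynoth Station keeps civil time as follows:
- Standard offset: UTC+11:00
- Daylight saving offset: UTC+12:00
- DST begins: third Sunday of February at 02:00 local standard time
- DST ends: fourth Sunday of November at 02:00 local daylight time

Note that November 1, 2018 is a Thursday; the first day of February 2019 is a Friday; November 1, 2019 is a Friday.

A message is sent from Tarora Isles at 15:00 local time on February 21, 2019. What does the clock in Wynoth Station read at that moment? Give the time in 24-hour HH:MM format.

1 November 2018 is a Thursday, so Mondays fall on 5, 12, 19, 26; the last is November 26.
1 February 2019 is a Friday, so the first Sunday is February 3 and the third is February 17.
February 21, 2019 is outside the daylight-saving period (26 November 2018 – 17 February 2019), so Tarora Isles is on standard time, UTC−03:00.
15:00 Tarora Isles + 3h = 18:00 UTC.
1 February 2019 is a Friday, so the first Sunday is February 3 and the third is February 17.
1 November 2019 is a Friday, so the first Sunday is November 3 and the fourth is November 24.
At the standard offset (UTC+11:00), 18:00 UTC + 11h = 05:00 Wynoth Station standard time (rolling into the next day, 22 February 2019).
The standard-time date in Wynoth Station, February 22, 2019, falls between 17 February and 24 November, so daylight saving is in effect and Wynoth Station is at UTC+12:00.
18:00 UTC + 12h = 06:00 Wynoth Station (rolling into the next day, 22 February 2019).

06:00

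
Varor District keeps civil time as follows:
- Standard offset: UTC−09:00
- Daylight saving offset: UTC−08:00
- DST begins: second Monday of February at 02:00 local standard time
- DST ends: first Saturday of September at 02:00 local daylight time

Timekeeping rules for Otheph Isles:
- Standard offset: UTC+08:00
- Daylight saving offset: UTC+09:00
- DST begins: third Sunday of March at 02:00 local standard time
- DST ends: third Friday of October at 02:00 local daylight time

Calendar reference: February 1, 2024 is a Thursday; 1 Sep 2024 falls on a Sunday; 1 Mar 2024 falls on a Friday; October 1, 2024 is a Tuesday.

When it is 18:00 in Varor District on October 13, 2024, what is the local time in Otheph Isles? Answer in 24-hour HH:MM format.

12:00

1 February 2024 is a Thursday, so the first Monday is February 5 and the second is February 12.
1 September 2024 is a Sunday, so the first Saturday is September 7.
October 13, 2024 does not fall between 12 February and 7 September, so daylight saving is not in effect and Varor District is at UTC−09:00.
18:00 Varor District + 9h = 03:00 UTC (rolling into the next day, 14 October 2024).
1 March 2024 is a Friday, so the first Sunday is March 3 and the third is March 17.
1 October 2024 is a Tuesday, so the first Friday is October 4 and the third is October 18.
At the standard offset (UTC+08:00), 03:00 UTC + 8h = 11:00 Otheph Isles standard time.
Daylight saving runs 17 March – 18 October; the standard-time date in Otheph Isles, October 14, 2024, is inside that window, so Otheph Isles is at UTC+09:00.
03:00 UTC + 9h = 12:00 Otheph Isles.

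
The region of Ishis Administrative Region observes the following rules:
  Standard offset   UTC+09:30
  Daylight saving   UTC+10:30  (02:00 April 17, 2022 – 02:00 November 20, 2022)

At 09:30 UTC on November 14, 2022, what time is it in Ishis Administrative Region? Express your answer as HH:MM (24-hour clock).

At the standard offset (UTC+09:30), 09:30 UTC + 9h30m = 19:00 Ishis Administrative Region standard time.
The standard-time date in Ishis Administrative Region, November 14, 2022, falls between 17 April and 20 November, so daylight saving is in effect and Ishis Administrative Region is at UTC+10:30.
09:30 UTC + 10h30m = 20:00 local.

20:00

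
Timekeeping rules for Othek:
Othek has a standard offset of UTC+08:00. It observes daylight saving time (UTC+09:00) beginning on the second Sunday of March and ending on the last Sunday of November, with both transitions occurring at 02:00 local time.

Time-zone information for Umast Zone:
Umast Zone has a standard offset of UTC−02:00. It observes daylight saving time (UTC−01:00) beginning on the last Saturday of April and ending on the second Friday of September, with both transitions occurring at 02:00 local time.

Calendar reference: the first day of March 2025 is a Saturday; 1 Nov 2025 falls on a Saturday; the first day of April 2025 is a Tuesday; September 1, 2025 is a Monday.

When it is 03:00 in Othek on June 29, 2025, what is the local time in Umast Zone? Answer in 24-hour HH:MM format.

17:00

1 March 2025 is a Saturday, so the first Sunday is March 2 and the second is March 9.
1 November 2025 is a Saturday, so Sundays fall on 2, 9, 16, 23, 30; the last is November 30.
June 29, 2025 lies within the daylight-saving period (9 March – 30 November), so Othek is on daylight time, UTC+09:00.
03:00 Othek − 9h = 18:00 UTC (rolling into the previous day, 28 June 2025).
1 April 2025 is a Tuesday, so Saturdays fall on 5, 12, 19, 26; the last is April 26.
1 September 2025 is a Monday, so the first Friday is September 5 and the second is September 12.
At the standard offset (UTC−02:00), 18:00 UTC − 2h = 16:00 Umast Zone standard time.
Daylight saving runs 26 April – 12 September; the standard-time date in Umast Zone, June 28, 2025, is inside that window, so Umast Zone is at UTC−01:00.
18:00 UTC − 1h = 17:00 Umast Zone.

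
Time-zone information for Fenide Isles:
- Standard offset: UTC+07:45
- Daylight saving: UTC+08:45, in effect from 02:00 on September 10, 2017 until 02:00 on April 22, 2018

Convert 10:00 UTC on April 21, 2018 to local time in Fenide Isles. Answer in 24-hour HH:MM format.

At the standard offset (UTC+07:45), 10:00 UTC + 7h45m = 17:45 Fenide Isles standard time.
The standard-time date in Fenide Isles, April 21, 2018, lies within the daylight-saving period (10 September 2017 – 22 April 2018), so Fenide Isles is on daylight time, UTC+08:45.
10:00 UTC + 8h45m = 18:45 local.

18:45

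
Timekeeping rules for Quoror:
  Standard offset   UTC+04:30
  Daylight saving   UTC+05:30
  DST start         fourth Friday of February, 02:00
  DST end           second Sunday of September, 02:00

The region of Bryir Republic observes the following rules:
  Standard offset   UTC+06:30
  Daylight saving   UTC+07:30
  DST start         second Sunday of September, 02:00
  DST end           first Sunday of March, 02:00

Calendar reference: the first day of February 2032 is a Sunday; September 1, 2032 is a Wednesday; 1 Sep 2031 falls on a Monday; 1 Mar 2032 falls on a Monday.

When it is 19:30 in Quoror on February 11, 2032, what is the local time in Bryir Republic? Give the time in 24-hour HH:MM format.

1 February 2032 is a Sunday, so the first Friday is February 6 and the fourth is February 27.
1 September 2032 is a Wednesday, so the first Sunday is September 5 and the second is September 12.
February 11, 2032 is outside the daylight-saving period (27 February – 12 September), so Quoror is on standard time, UTC+04:30.
19:30 Quoror − 4h30m = 15:00 UTC.
1 September 2031 is a Monday, so the first Sunday is September 7 and the second is September 14.
1 March 2032 is a Monday, so the first Sunday is March 7.
At the standard offset (UTC+06:30), 15:00 UTC + 6h30m = 21:30 Bryir Republic standard time.
The standard-time date in Bryir Republic, February 11, 2032, falls between 14 September 2031 and 7 March 2032, so daylight saving is in effect and Bryir Republic is at UTC+07:30.
15:00 UTC + 7h30m = 22:30 Bryir Republic.

22:30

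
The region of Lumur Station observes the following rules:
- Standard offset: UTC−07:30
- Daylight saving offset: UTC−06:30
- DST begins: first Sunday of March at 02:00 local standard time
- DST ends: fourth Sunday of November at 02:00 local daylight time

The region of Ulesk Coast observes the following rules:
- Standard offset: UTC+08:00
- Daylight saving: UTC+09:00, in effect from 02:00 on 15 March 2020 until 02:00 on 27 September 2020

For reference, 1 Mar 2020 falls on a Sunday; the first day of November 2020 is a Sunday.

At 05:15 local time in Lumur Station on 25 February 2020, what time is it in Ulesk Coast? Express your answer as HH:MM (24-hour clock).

20:45

1 March 2020 is a Sunday, so the first Sunday is March 1.
1 November 2020 is a Sunday, so the first Sunday is November 1 and the fourth is November 22.
25 February 2020 is outside the daylight-saving period (1 March – 22 November), so Lumur Station is on standard time, UTC−07:30.
05:15 Lumur Station + 7h30m = 12:45 UTC.
At the standard offset (UTC+08:00), 12:45 UTC + 8h = 20:45 Ulesk Coast standard time.
The standard-time date in Ulesk Coast, 25 February 2020, does not fall between 15 March and 27 September, so daylight saving is not in effect and Ulesk Coast is at UTC+08:00.
12:45 UTC + 8h = 20:45 Ulesk Coast.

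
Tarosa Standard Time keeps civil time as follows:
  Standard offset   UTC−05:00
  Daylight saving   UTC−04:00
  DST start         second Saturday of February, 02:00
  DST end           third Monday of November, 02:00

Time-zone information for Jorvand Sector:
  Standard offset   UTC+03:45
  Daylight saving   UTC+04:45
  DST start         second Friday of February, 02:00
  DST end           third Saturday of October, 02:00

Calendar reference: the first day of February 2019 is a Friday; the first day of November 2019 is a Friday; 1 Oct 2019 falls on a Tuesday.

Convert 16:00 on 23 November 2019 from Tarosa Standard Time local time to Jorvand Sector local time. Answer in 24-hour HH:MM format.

00:45

1 February 2019 is a Friday, so the first Saturday is February 2 and the second is February 9.
1 November 2019 is a Friday, so the first Monday is November 4 and the third is November 18.
23 November 2019 does not fall between 9 February and 18 November, so daylight saving is not in effect and Tarosa Standard Time is at UTC−05:00.
16:00 Tarosa Standard Time + 5h = 21:00 UTC.
1 February 2019 is a Friday, so the first Friday is February 1 and the second is February 8.
1 October 2019 is a Tuesday, so the first Saturday is October 5 and the third is October 19.
At the standard offset (UTC+03:45), 21:00 UTC + 3h45m = 00:45 Jorvand Sector standard time (rolling into the next day, 24 November 2019).
The standard-time date in Jorvand Sector, 24 November 2019, does not fall between 8 February and 19 October, so daylight saving is not in effect and Jorvand Sector is at UTC+03:45.
21:00 UTC + 3h45m = 00:45 Jorvand Sector (rolling into the next day, 24 November 2019).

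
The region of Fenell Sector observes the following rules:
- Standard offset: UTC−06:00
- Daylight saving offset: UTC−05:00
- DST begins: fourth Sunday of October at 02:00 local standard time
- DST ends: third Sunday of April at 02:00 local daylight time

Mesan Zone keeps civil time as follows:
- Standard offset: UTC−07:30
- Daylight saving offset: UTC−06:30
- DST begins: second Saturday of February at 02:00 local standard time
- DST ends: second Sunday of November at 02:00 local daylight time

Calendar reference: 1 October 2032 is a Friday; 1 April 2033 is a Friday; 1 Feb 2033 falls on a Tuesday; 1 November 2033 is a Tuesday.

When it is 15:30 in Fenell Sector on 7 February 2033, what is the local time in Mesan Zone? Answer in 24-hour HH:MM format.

13:00

1 October 2032 is a Friday, so the first Sunday is October 3 and the fourth is October 24.
1 April 2033 is a Friday, so the first Sunday is April 3 and the third is April 17.
7 February 2033 lies within the daylight-saving period (24 October 2032 – 17 April 2033), so Fenell Sector is on daylight time, UTC−05:00.
15:30 Fenell Sector + 5h = 20:30 UTC.
1 February 2033 is a Tuesday, so the first Saturday is February 5 and the second is February 12.
1 November 2033 is a Tuesday, so the first Sunday is November 6 and the second is November 13.
At the standard offset (UTC−07:30), 20:30 UTC − 7h30m = 13:00 Mesan Zone standard time.
The standard-time date in Mesan Zone, 7 February 2033, does not fall between 12 February and 13 November, so daylight saving is not in effect and Mesan Zone is at UTC−07:30.
20:30 UTC − 7h30m = 13:00 Mesan Zone.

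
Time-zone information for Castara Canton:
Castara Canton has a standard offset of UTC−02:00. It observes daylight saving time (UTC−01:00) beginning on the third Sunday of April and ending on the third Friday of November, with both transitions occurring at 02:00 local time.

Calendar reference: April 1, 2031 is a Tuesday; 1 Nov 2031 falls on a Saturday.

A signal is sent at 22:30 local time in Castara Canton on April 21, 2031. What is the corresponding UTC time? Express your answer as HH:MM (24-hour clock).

1 April 2031 is a Tuesday, so the first Sunday is April 6 and the third is April 20.
1 November 2031 is a Saturday, so the first Friday is November 7 and the third is November 21.
April 21, 2031 falls between 20 April and 21 November, so daylight saving is in effect and Castara Canton is at UTC−01:00.
22:30 local + 1h = 23:30 UTC.

23:30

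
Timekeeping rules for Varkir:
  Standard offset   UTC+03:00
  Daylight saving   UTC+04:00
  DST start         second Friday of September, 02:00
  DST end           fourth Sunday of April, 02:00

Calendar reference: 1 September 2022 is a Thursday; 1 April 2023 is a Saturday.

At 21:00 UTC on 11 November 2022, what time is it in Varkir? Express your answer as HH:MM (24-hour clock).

01:00

1 September 2022 is a Thursday, so the first Friday is September 2 and the second is September 9.
1 April 2023 is a Saturday, so the first Sunday is April 2 and the fourth is April 23.
At the standard offset (UTC+03:00), 21:00 UTC + 3h = 00:00 Varkir standard time (rolling into the next day, 12 November 2022).
Daylight saving runs 9 September 2022 – 23 April 2023; the standard-time date in Varkir, 12 November 2022, is inside that window, so Varkir is at UTC+04:00.
21:00 UTC + 4h = 01:00 local (rolling into the next day, 12 November 2022).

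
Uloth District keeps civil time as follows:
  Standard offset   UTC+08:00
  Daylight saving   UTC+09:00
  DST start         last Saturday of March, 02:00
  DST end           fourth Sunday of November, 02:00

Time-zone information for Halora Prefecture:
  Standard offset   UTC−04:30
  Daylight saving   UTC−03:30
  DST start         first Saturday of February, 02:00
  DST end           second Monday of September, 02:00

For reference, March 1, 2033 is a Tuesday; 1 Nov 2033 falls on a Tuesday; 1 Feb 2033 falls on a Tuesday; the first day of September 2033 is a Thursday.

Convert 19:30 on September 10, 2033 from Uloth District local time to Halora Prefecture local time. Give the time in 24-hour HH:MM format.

07:00

1 March 2033 is a Tuesday, so Saturdays fall on 5, 12, 19, 26; the last is March 26.
1 November 2033 is a Tuesday, so the first Sunday is November 6 and the fourth is November 27.
September 10, 2033 falls between 26 March and 27 November, so daylight saving is in effect and Uloth District is at UTC+09:00.
19:30 Uloth District − 9h = 10:30 UTC.
1 February 2033 is a Tuesday, so the first Saturday is February 5.
1 September 2033 is a Thursday, so the first Monday is September 5 and the second is September 12.
At the standard offset (UTC−04:30), 10:30 UTC − 4h30m = 06:00 Halora Prefecture standard time.
Daylight saving runs 5 February – 12 September; the standard-time date in Halora Prefecture, September 10, 2033, is inside that window, so Halora Prefecture is at UTC−03:30.
10:30 UTC − 3h30m = 07:00 Halora Prefecture.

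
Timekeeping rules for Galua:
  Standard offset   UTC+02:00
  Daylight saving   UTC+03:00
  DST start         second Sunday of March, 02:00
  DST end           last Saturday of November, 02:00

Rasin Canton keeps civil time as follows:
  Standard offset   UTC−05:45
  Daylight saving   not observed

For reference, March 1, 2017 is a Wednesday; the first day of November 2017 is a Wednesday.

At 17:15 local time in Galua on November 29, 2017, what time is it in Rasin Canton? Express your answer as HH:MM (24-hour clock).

1 March 2017 is a Wednesday, so the first Sunday is March 5 and the second is March 12.
1 November 2017 is a Wednesday, so Saturdays fall on 4, 11, 18, 25; the last is November 25.
November 29, 2017 does not fall between 12 March and 25 November, so daylight saving is not in effect and Galua is at UTC+02:00.
17:15 Galua − 2h = 15:15 UTC.
Rasin Canton stays on UTC−05:45 all year.
15:15 UTC − 5h45m = 09:30 Rasin Canton.

09:30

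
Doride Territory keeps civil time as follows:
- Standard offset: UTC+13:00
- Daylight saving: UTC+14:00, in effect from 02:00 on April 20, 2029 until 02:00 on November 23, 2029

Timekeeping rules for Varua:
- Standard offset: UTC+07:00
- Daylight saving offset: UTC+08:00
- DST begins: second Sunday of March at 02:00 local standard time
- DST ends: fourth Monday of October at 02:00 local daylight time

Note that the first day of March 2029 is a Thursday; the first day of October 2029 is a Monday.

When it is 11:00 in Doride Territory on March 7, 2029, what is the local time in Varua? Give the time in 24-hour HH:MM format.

05:00

March 7, 2029 is outside the daylight-saving period (20 April – 23 November), so Doride Territory is on standard time, UTC+13:00.
11:00 Doride Territory − 13h = 22:00 UTC (rolling into the previous day, 6 March 2029).
1 March 2029 is a Thursday, so the first Sunday is March 4 and the second is March 11.
1 October 2029 is a Monday, so the first Monday is October 1 and the fourth is October 22.
At the standard offset (UTC+07:00), 22:00 UTC + 7h = 05:00 Varua standard time (rolling into the next day, 7 March 2029).
The standard-time date in Varua, March 7, 2029, is outside the daylight-saving period (11 March – 22 October), so Varua is on standard time, UTC+07:00.
22:00 UTC + 7h = 05:00 Varua (rolling into the next day, 7 March 2029).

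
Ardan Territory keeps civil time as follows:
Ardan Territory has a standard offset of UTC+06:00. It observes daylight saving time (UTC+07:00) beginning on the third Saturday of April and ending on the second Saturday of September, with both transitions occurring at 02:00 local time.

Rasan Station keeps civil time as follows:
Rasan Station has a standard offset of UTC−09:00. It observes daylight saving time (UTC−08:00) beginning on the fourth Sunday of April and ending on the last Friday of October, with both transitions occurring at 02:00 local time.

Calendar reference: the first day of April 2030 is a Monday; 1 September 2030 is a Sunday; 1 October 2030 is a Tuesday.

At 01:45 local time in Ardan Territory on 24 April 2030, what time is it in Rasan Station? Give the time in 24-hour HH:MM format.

1 April 2030 is a Monday, so the first Saturday is April 6 and the third is April 20.
1 September 2030 is a Sunday, so the first Saturday is September 7 and the second is September 14.
24 April 2030 falls between 20 April and 14 September, so daylight saving is in effect and Ardan Territory is at UTC+07:00.
01:45 Ardan Territory − 7h = 18:45 UTC (rolling into the previous day, 23 April 2030).
1 April 2030 is a Monday, so the first Sunday is April 7 and the fourth is April 28.
1 October 2030 is a Tuesday, so Fridays fall on 4, 11, 18, 25; the last is October 25.
At the standard offset (UTC−09:00), 18:45 UTC − 9h = 09:45 Rasan Station standard time.
The standard-time date in Rasan Station, 23 April 2030, does not fall between 28 April and 25 October, so daylight saving is not in effect and Rasan Station is at UTC−09:00.
18:45 UTC − 9h = 09:45 Rasan Station.

09:45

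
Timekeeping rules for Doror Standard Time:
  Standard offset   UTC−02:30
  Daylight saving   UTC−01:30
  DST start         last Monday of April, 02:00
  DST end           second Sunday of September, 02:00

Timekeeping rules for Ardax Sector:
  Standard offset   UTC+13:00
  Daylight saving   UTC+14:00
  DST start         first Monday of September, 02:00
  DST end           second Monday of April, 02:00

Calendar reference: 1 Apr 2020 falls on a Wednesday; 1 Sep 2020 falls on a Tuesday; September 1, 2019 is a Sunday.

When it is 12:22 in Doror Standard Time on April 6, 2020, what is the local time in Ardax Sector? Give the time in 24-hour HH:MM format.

1 April 2020 is a Wednesday, so Mondays fall on 6, 13, 20, 27; the last is April 27.
1 September 2020 is a Tuesday, so the first Sunday is September 6 and the second is September 13.
April 6, 2020 is outside the daylight-saving period (27 April – 13 September), so Doror Standard Time is on standard time, UTC−02:30.
12:22 Doror Standard Time + 2h30m = 14:52 UTC.
1 September 2019 is a Sunday, so the first Monday is September 2.
1 April 2020 is a Wednesday, so the first Monday is April 6 and the second is April 13.
At the standard offset (UTC+13:00), 14:52 UTC + 13h = 03:52 Ardax Sector standard time (rolling into the next day, 7 April 2020).
Daylight saving runs 2 September 2019 – 13 April 2020; the standard-time date in Ardax Sector, April 7, 2020, is inside that window, so Ardax Sector is at UTC+14:00.
14:52 UTC + 14h = 04:52 Ardax Sector (rolling into the next day, 7 April 2020).

04:52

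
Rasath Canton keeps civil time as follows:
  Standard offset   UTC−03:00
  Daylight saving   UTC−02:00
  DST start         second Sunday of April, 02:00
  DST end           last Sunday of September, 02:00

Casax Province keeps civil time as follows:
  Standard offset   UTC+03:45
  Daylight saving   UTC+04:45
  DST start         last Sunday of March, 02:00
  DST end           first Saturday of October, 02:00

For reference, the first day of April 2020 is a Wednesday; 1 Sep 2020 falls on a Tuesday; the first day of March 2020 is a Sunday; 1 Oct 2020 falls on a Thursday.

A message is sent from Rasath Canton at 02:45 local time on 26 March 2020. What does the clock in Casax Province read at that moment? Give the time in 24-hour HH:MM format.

09:30

1 April 2020 is a Wednesday, so the first Sunday is April 5 and the second is April 12.
1 September 2020 is a Tuesday, so Sundays fall on 6, 13, 20, 27; the last is September 27.
26 March 2020 is outside the daylight-saving period (12 April – 27 September), so Rasath Canton is on standard time, UTC−03:00.
02:45 Rasath Canton + 3h = 05:45 UTC.
1 March 2020 is a Sunday, so Sundays fall on 1, 8, 15, 22, 29; the last is March 29.
1 October 2020 is a Thursday, so the first Saturday is October 3.
At the standard offset (UTC+03:45), 05:45 UTC + 3h45m = 09:30 Casax Province standard time.
The standard-time date in Casax Province, 26 March 2020, does not fall between 29 March and 3 October, so daylight saving is not in effect and Casax Province is at UTC+03:45.
05:45 UTC + 3h45m = 09:30 Casax Province.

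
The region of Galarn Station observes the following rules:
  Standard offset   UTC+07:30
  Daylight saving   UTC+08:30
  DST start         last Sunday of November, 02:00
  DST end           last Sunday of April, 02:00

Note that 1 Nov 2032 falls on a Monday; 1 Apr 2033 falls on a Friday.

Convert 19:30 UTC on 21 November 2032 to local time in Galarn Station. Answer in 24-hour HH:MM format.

1 November 2032 is a Monday, so Sundays fall on 7, 14, 21, 28; the last is November 28.
1 April 2033 is a Friday, so Sundays fall on 3, 10, 17, 24; the last is April 24.
At the standard offset (UTC+07:30), 19:30 UTC + 7h30m = 03:00 Galarn Station standard time (rolling into the next day, 22 November 2032).
The standard-time date in Galarn Station, 22 November 2032, does not fall between 28 November 2032 and 24 April 2033, so daylight saving is not in effect and Galarn Station is at UTC+07:30.
19:30 UTC + 7h30m = 03:00 local (rolling into the next day, 22 November 2032).

03:00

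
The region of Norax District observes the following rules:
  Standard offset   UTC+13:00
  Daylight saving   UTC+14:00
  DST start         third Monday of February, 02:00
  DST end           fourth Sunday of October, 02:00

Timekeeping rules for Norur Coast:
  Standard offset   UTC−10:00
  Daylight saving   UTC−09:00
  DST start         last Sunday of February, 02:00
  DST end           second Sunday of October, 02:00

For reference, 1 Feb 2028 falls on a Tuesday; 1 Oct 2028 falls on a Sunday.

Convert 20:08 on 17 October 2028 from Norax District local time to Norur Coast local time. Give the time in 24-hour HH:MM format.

20:08

1 February 2028 is a Tuesday, so the first Monday is February 7 and the third is February 21.
1 October 2028 is a Sunday, so the first Sunday is October 1 and the fourth is October 22.
Daylight saving runs 21 February – 22 October; 17 October 2028 is inside that window, so Norax District is at UTC+14:00.
20:08 Norax District − 14h = 06:08 UTC.
1 February 2028 is a Tuesday, so Sundays fall on 6, 13, 20, 27; the last is February 27.
1 October 2028 is a Sunday, so the first Sunday is October 1 and the second is October 8.
At the standard offset (UTC−10:00), 06:08 UTC − 10h = 20:08 Norur Coast standard time (rolling into the previous day, 16 October 2028).
Daylight saving runs 27 February – 8 October; the standard-time date in Norur Coast, 16 October 2028, is outside that window, so Norur Coast is on standard time at UTC−10:00.
06:08 UTC − 10h = 20:08 Norur Coast (rolling into the previous day, 16 October 2028).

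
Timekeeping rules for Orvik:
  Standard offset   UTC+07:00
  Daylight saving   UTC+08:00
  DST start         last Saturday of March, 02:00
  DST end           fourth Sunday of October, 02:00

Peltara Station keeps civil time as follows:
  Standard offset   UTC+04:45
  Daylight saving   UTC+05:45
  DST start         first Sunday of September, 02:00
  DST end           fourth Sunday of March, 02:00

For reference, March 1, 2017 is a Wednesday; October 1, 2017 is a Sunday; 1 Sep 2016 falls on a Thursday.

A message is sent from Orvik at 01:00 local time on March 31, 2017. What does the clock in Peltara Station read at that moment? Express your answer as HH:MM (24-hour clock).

1 March 2017 is a Wednesday, so Saturdays fall on 4, 11, 18, 25; the last is March 25.
1 October 2017 is a Sunday, so the first Sunday is October 1 and the fourth is October 22.
March 31, 2017 lies within the daylight-saving period (25 March – 22 October), so Orvik is on daylight time, UTC+08:00.
01:00 Orvik − 8h = 17:00 UTC (rolling into the previous day, 30 March 2017).
1 September 2016 is a Thursday, so the first Sunday is September 4.
1 March 2017 is a Wednesday, so the first Sunday is March 5 and the fourth is March 26.
At the standard offset (UTC+04:45), 17:00 UTC + 4h45m = 21:45 Peltara Station standard time.
Daylight saving runs 4 September 2016 – 26 March 2017; the standard-time date in Peltara Station, March 30, 2017, is outside that window, so Peltara Station is on standard time at UTC+04:45.
17:00 UTC + 4h45m = 21:45 Peltara Station.

21:45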